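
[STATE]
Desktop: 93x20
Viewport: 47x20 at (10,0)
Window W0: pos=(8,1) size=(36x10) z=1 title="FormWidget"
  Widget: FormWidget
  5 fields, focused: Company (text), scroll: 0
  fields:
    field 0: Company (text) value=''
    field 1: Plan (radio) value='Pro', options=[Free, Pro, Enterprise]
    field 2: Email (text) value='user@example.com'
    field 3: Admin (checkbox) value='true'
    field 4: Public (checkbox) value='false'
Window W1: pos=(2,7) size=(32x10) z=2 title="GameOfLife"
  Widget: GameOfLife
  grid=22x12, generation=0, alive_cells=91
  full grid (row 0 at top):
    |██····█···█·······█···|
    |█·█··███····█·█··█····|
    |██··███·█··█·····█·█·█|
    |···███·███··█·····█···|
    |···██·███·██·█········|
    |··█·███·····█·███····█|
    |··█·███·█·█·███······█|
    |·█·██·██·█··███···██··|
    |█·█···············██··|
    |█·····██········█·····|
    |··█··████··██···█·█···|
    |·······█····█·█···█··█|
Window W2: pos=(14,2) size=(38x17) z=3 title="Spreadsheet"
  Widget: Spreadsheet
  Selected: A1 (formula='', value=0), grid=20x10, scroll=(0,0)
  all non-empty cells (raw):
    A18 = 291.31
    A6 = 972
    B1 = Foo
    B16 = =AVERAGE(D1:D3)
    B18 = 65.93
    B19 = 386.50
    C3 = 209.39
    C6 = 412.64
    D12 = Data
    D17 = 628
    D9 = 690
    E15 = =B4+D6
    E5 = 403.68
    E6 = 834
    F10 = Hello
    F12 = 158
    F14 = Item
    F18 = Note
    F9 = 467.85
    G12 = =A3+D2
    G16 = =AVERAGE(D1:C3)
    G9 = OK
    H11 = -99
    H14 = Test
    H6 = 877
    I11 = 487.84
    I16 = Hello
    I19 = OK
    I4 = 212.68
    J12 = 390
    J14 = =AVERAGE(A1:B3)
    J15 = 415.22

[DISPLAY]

                                               
━━━━━━━━━━━━━━━━━━━━━━━━━━━━━━━━━┓             
Form┏━━━━━━━━━━━━━━━━━━━━━━━━━━━━━━━━━━━━┓     
────┃ Spreadsheet                        ┃     
 Com┠────────────────────────────────────┨     
 Pla┃A1:                                 ┃     
 Ema┃       A       B       C       D    ┃     
━━━━┃------------------------------------┃     
Life┃  1      [0]Foo            0       0┃     
────┃  2        0       0       0       0┃     
    ┃  3        0       0  209.39       0┃     
███·┃  4        0       0       0       0┃     
██·█┃  5        0       0       0       0┃     
····┃  6      972       0  412.64       0┃     
·█·█┃  7        0       0       0       0┃     
█·█·┃  8        0       0       0       0┃     
━━━━┃  9        0       0       0     690┃     
    ┃ 10        0       0       0       0┃     
    ┗━━━━━━━━━━━━━━━━━━━━━━━━━━━━━━━━━━━━┛     
                                               


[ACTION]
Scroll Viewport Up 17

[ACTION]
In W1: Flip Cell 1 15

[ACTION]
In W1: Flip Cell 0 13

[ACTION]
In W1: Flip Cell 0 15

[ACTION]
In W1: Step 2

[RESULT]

                                               
━━━━━━━━━━━━━━━━━━━━━━━━━━━━━━━━━┓             
Form┏━━━━━━━━━━━━━━━━━━━━━━━━━━━━━━━━━━━━┓     
────┃ Spreadsheet                        ┃     
 Com┠────────────────────────────────────┨     
 Pla┃A1:                                 ┃     
 Ema┃       A       B       C       D    ┃     
━━━━┃------------------------------------┃     
Life┃  1      [0]Foo            0       0┃     
────┃  2        0       0       0       0┃     
    ┃  3        0       0  209.39       0┃     
····┃  4        0       0       0       0┃     
··██┃  5        0       0       0       0┃     
·█·█┃  6      972       0  412.64       0┃     
····┃  7        0       0       0       0┃     
···█┃  8        0       0       0       0┃     
━━━━┃  9        0       0       0     690┃     
    ┃ 10        0       0       0       0┃     
    ┗━━━━━━━━━━━━━━━━━━━━━━━━━━━━━━━━━━━━┛     
                                               


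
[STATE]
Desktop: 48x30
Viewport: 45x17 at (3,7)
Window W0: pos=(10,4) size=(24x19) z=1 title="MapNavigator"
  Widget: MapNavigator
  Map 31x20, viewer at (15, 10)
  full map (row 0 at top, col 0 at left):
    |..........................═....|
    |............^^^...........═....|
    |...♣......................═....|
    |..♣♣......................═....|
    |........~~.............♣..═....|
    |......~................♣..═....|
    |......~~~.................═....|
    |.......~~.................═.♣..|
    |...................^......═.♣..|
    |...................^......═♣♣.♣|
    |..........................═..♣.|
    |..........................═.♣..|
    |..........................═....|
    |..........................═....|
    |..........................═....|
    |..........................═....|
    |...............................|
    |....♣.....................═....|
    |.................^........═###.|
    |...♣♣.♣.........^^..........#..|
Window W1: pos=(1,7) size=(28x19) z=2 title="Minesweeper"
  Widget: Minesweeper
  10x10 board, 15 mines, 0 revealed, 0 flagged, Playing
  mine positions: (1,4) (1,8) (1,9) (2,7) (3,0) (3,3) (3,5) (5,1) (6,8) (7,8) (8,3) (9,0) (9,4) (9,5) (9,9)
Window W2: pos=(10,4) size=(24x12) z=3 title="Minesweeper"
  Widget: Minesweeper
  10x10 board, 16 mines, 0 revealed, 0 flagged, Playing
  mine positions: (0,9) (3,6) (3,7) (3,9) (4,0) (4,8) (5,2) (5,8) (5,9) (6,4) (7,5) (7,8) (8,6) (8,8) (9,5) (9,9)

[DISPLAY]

━━━━━━━┃■■■■■■■■■■            ┃              
Mineswe┃■■■■■■■■■■            ┃              
───────┃■■■■■■■■■■            ┃              
■■■■■■■┃■■■■■■■■■■            ┃              
■■■■■■■┃■■■■■■■■■■            ┃              
■■■■■■■┃■■■■■■■■■■            ┃              
■■■■■■■┃■■■■■■■■■■            ┃              
■■■■■■■┃■■■■■■■■■■            ┃              
■■■■■■■┗━━━━━━━━━━━━━━━━━━━━━━┛              
■■■■■■■■■                ┃....┃              
■■■■■■■■■                ┃....┃              
■■■■■■■■■                ┃....┃              
■■■■■■■■■                ┃....┃              
                         ┃....┃              
                         ┃....┃              
                         ┃━━━━┛              
                         ┃                   


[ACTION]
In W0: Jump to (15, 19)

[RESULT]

━━━━━━━┃■■■■■■■■■■            ┃              
Mineswe┃■■■■■■■■■■            ┃              
───────┃■■■■■■■■■■            ┃              
■■■■■■■┃■■■■■■■■■■            ┃              
■■■■■■■┃■■■■■■■■■■            ┃              
■■■■■■■┃■■■■■■■■■■            ┃              
■■■■■■■┃■■■■■■■■■■            ┃              
■■■■■■■┃■■■■■■■■■■            ┃              
■■■■■■■┗━━━━━━━━━━━━━━━━━━━━━━┛              
■■■■■■■■■                ┃    ┃              
■■■■■■■■■                ┃    ┃              
■■■■■■■■■                ┃    ┃              
■■■■■■■■■                ┃    ┃              
                         ┃    ┃              
                         ┃    ┃              
                         ┃━━━━┛              
                         ┃                   


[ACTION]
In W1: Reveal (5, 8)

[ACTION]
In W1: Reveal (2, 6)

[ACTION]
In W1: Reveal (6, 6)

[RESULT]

━━━━━━━┃■■■■■■■■■■            ┃              
Mineswe┃■■■■■■■■■■            ┃              
───────┃■■■■■■■■■■            ┃              
■■■■■■■┃■■■■■■■■■■            ┃              
■■■■■■■┃■■■■■■■■■■            ┃              
■■■■■2■┃■■■■■■■■■■            ┃              
■■■■■21┃■■■■■■■■■■            ┃              
■21211 ┃■■■■■■■■■■            ┃              
■1    1┗━━━━━━━━━━━━━━━━━━━━━━┛              
■1    2■■                ┃    ┃              
■111  2■■                ┃    ┃              
■■■3211■■                ┃    ┃              
■■■■■■■■■                ┃    ┃              
                         ┃    ┃              
                         ┃    ┃              
                         ┃━━━━┛              
                         ┃                   


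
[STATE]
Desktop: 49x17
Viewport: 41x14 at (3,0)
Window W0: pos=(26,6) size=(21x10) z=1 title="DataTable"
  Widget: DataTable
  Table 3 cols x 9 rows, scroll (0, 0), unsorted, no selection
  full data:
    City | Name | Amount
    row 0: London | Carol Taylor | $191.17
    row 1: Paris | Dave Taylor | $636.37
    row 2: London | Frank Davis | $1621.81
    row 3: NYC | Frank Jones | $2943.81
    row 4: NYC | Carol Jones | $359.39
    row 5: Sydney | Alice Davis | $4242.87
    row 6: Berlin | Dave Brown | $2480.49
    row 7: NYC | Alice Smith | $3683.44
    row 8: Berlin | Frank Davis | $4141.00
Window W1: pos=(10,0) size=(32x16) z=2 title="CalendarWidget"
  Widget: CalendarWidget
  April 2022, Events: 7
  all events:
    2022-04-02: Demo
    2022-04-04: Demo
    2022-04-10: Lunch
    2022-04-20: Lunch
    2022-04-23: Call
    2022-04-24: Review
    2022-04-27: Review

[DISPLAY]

       ┏━━━━━━━━━━━━━━━━━━━━━━━━━━━━━━┓  
       ┃ CalendarWidget               ┃  
       ┠──────────────────────────────┨  
       ┃          April 2022          ┃  
       ┃Mo Tu We Th Fr Sa Su          ┃  
       ┃             1  2*  3         ┃  
       ┃ 4*  5  6  7  8  9 10*        ┃━━
       ┃11 12 13 14 15 16 17          ┃  
       ┃18 19 20* 21 22 23* 24*       ┃──
       ┃25 26 27* 28 29 30            ┃  
       ┃                              ┃──
       ┃                              ┃yl
       ┃                              ┃lo
       ┃                              ┃vi


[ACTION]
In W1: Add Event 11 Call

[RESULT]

       ┏━━━━━━━━━━━━━━━━━━━━━━━━━━━━━━┓  
       ┃ CalendarWidget               ┃  
       ┠──────────────────────────────┨  
       ┃          April 2022          ┃  
       ┃Mo Tu We Th Fr Sa Su          ┃  
       ┃             1  2*  3         ┃  
       ┃ 4*  5  6  7  8  9 10*        ┃━━
       ┃11* 12 13 14 15 16 17         ┃  
       ┃18 19 20* 21 22 23* 24*       ┃──
       ┃25 26 27* 28 29 30            ┃  
       ┃                              ┃──
       ┃                              ┃yl
       ┃                              ┃lo
       ┃                              ┃vi


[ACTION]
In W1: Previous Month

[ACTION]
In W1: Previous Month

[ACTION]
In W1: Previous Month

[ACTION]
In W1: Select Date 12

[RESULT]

       ┏━━━━━━━━━━━━━━━━━━━━━━━━━━━━━━┓  
       ┃ CalendarWidget               ┃  
       ┠──────────────────────────────┨  
       ┃         January 2022         ┃  
       ┃Mo Tu We Th Fr Sa Su          ┃  
       ┃                1  2          ┃  
       ┃ 3  4  5  6  7  8  9          ┃━━
       ┃10 11 [12] 13 14 15 16        ┃  
       ┃17 18 19 20 21 22 23          ┃──
       ┃24 25 26 27 28 29 30          ┃  
       ┃31                            ┃──
       ┃                              ┃yl
       ┃                              ┃lo
       ┃                              ┃vi


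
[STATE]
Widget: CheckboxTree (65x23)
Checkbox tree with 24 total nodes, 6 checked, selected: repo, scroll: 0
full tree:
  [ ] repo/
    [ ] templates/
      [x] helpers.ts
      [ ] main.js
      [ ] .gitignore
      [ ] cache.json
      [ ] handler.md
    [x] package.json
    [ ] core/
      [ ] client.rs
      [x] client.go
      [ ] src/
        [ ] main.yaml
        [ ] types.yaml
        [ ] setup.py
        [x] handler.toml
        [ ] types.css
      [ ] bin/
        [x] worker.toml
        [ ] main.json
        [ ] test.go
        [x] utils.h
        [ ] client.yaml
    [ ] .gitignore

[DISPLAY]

>[-] repo/                                                       
   [-] templates/                                                
     [x] helpers.ts                                              
     [ ] main.js                                                 
     [ ] .gitignore                                              
     [ ] cache.json                                              
     [ ] handler.md                                              
   [x] package.json                                              
   [-] core/                                                     
     [ ] client.rs                                               
     [x] client.go                                               
     [-] src/                                                    
       [ ] main.yaml                                             
       [ ] types.yaml                                            
       [ ] setup.py                                              
       [x] handler.toml                                          
       [ ] types.css                                             
     [-] bin/                                                    
       [x] worker.toml                                           
       [ ] main.json                                             
       [ ] test.go                                               
       [x] utils.h                                               
       [ ] client.yaml                                           


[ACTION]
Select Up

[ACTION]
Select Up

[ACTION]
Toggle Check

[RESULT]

>[x] repo/                                                       
   [x] templates/                                                
     [x] helpers.ts                                              
     [x] main.js                                                 
     [x] .gitignore                                              
     [x] cache.json                                              
     [x] handler.md                                              
   [x] package.json                                              
   [x] core/                                                     
     [x] client.rs                                               
     [x] client.go                                               
     [x] src/                                                    
       [x] main.yaml                                             
       [x] types.yaml                                            
       [x] setup.py                                              
       [x] handler.toml                                          
       [x] types.css                                             
     [x] bin/                                                    
       [x] worker.toml                                           
       [x] main.json                                             
       [x] test.go                                               
       [x] utils.h                                               
       [x] client.yaml                                           


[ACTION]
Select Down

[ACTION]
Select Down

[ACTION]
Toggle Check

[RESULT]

 [-] repo/                                                       
   [-] templates/                                                
>    [ ] helpers.ts                                              
     [x] main.js                                                 
     [x] .gitignore                                              
     [x] cache.json                                              
     [x] handler.md                                              
   [x] package.json                                              
   [x] core/                                                     
     [x] client.rs                                               
     [x] client.go                                               
     [x] src/                                                    
       [x] main.yaml                                             
       [x] types.yaml                                            
       [x] setup.py                                              
       [x] handler.toml                                          
       [x] types.css                                             
     [x] bin/                                                    
       [x] worker.toml                                           
       [x] main.json                                             
       [x] test.go                                               
       [x] utils.h                                               
       [x] client.yaml                                           


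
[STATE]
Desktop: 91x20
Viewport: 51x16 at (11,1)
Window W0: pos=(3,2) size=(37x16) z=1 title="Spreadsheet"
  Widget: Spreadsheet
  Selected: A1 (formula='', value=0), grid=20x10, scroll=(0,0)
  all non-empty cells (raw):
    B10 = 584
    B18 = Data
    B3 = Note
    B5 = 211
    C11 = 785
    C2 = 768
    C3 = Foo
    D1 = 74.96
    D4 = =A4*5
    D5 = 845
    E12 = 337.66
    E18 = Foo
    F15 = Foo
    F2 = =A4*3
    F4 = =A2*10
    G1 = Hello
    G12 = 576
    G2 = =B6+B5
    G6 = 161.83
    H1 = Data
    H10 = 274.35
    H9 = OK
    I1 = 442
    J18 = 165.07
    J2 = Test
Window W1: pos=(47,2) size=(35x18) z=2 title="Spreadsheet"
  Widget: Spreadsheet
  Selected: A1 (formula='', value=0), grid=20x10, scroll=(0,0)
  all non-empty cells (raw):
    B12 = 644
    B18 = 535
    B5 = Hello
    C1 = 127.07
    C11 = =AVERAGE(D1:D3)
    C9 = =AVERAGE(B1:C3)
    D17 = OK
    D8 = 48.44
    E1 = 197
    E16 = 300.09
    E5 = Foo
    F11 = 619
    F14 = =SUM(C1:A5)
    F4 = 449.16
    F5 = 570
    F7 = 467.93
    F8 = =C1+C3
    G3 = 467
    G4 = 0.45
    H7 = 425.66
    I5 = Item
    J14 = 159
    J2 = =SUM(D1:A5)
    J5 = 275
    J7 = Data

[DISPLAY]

                                                   
━━━━━━━━━━━━━━━━━━━━━━━━━━━━┓       ┏━━━━━━━━━━━━━━
sheet                       ┃       ┃ Spreadsheet  
────────────────────────────┨       ┠──────────────
                            ┃       ┃A1:           
A       B       C       D   ┃       ┃       A      
----------------------------┃       ┃--------------
  [0]       0       0   74.9┃       ┃  1      [0]  
    0       0     768       ┃       ┃  2        0  
    0Note    Foo            ┃       ┃  3        0  
    0       0       0       ┃       ┃  4        0  
    0     211       0     84┃       ┃  5        0He
    0       0       0       ┃       ┃  6        0  
    0       0       0       ┃       ┃  7        0  
    0       0       0       ┃       ┃  8        0  
    0       0       0       ┃       ┃  9        0  


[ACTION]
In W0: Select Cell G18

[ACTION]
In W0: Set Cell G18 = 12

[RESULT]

                                                   
━━━━━━━━━━━━━━━━━━━━━━━━━━━━┓       ┏━━━━━━━━━━━━━━
sheet                       ┃       ┃ Spreadsheet  
────────────────────────────┨       ┠──────────────
                            ┃       ┃A1:           
A       B       C       D   ┃       ┃       A      
----------------------------┃       ┃--------------
    0       0       0   74.9┃       ┃  1      [0]  
    0       0     768       ┃       ┃  2        0  
    0Note    Foo            ┃       ┃  3        0  
    0       0       0       ┃       ┃  4        0  
    0     211       0     84┃       ┃  5        0He
    0       0       0       ┃       ┃  6        0  
    0       0       0       ┃       ┃  7        0  
    0       0       0       ┃       ┃  8        0  
    0       0       0       ┃       ┃  9        0  


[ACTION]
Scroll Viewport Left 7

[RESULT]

                                                   
━━━━━━━━━━━━━━━━━━━━━━━━━━━━━━━━━━━┓       ┏━━━━━━━
 Spreadsheet                       ┃       ┃ Spread
───────────────────────────────────┨       ┠───────
G18: 12                            ┃       ┃A1:    
       A       B       C       D   ┃       ┃       
-----------------------------------┃       ┃-------
  1        0       0       0   74.9┃       ┃  1    
  2        0       0     768       ┃       ┃  2    
  3        0Note    Foo            ┃       ┃  3    
  4        0       0       0       ┃       ┃  4    
  5        0     211       0     84┃       ┃  5    
  6        0       0       0       ┃       ┃  6    
  7        0       0       0       ┃       ┃  7    
  8        0       0       0       ┃       ┃  8    
  9        0       0       0       ┃       ┃  9    


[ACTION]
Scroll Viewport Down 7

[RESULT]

───────────────────────────────────┨       ┠───────
G18: 12                            ┃       ┃A1:    
       A       B       C       D   ┃       ┃       
-----------------------------------┃       ┃-------
  1        0       0       0   74.9┃       ┃  1    
  2        0       0     768       ┃       ┃  2    
  3        0Note    Foo            ┃       ┃  3    
  4        0       0       0       ┃       ┃  4    
  5        0     211       0     84┃       ┃  5    
  6        0       0       0       ┃       ┃  6    
  7        0       0       0       ┃       ┃  7    
  8        0       0       0       ┃       ┃  8    
  9        0       0       0       ┃       ┃  9    
━━━━━━━━━━━━━━━━━━━━━━━━━━━━━━━━━━━┛       ┃ 10    
                                           ┃ 11    
                                           ┗━━━━━━━


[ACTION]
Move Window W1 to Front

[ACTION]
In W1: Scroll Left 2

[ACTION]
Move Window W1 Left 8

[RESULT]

───────────────────────────────────┠───────────────
G18: 12                            ┃A1:            
       A       B       C       D   ┃       A       
-----------------------------------┃---------------
  1        0       0       0   74.9┃  1      [0]   
  2        0       0     768       ┃  2        0   
  3        0Note    Foo            ┃  3        0   
  4        0       0       0       ┃  4        0   
  5        0     211       0     84┃  5        0Hel
  6        0       0       0       ┃  6        0   
  7        0       0       0       ┃  7        0   
  8        0       0       0       ┃  8        0   
  9        0       0       0       ┃  9        0   
━━━━━━━━━━━━━━━━━━━━━━━━━━━━━━━━━━━┃ 10        0   
                                   ┃ 11        0   
                                   ┗━━━━━━━━━━━━━━━


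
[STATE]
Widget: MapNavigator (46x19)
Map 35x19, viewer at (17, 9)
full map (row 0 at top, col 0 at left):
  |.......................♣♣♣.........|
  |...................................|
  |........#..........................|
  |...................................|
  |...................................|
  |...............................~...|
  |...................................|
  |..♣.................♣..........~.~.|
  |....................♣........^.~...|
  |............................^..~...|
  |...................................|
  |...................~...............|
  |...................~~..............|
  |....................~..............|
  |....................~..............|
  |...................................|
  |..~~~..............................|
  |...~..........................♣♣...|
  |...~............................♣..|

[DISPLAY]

      .......................♣♣♣.........     
      ...................................     
      ........#..........................     
      ...................................     
      ...................................     
      ...............................~...     
      ...................................     
      ..♣.................♣..........~.~.     
      ....................♣........^.~...     
      .................@..........^..~...     
      ...................................     
      ...................~...............     
      ...................~~..............     
      ....................~..............     
      ....................~..............     
      ...................................     
      ..~~~..............................     
      ...~..........................♣♣...     
      ...~............................♣..     


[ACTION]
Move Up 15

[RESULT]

                                              
                                              
                                              
                                              
                                              
                                              
                                              
                                              
                                              
      .................@.....♣♣♣.........     
      ...................................     
      ........#..........................     
      ...................................     
      ...................................     
      ...............................~...     
      ...................................     
      ..♣.................♣..........~.~.     
      ....................♣........^.~...     
      ............................^..~...     


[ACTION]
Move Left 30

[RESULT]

                                              
                                              
                                              
                                              
                                              
                                              
                                              
                                              
                                              
                       @......................
                       .......................
                       ........#..............
                       .......................
                       .......................
                       .......................
                       .......................
                       ..♣.................♣..
                       ....................♣..
                       .......................


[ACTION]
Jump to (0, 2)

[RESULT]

                                              
                                              
                                              
                                              
                                              
                                              
                                              
                       .......................
                       .......................
                       @.......#..............
                       .......................
                       .......................
                       .......................
                       .......................
                       ..♣.................♣..
                       ....................♣..
                       .......................
                       .......................
                       ...................~...


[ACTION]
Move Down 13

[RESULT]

                       .......................
                       ..♣.................♣..
                       ....................♣..
                       .......................
                       .......................
                       ...................~...
                       ...................~~..
                       ....................~..
                       ....................~..
                       @......................
                       ..~~~..................
                       ...~...................
                       ...~...................
                                              
                                              
                                              
                                              
                                              
                                              


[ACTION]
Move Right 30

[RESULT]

............................                  
.............♣..........~.~.                  
.............♣........^.~...                  
.....................^..~...                  
............................                  
............~...............                  
............~~..............                  
.............~..............                  
.............~..............                  
.......................@....                  
............................                  
.......................♣♣...                  
.........................♣..                  
                                              
                                              
                                              
                                              
                                              
                                              


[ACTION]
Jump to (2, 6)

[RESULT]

                                              
                                              
                                              
                     .......................♣♣
                     .........................
                     ........#................
                     .........................
                     .........................
                     .........................
                     ..@......................
                     ..♣.................♣....
                     ....................♣....
                     .........................
                     .........................
                     ...................~.....
                     ...................~~....
                     ....................~....
                     ....................~....
                     .........................


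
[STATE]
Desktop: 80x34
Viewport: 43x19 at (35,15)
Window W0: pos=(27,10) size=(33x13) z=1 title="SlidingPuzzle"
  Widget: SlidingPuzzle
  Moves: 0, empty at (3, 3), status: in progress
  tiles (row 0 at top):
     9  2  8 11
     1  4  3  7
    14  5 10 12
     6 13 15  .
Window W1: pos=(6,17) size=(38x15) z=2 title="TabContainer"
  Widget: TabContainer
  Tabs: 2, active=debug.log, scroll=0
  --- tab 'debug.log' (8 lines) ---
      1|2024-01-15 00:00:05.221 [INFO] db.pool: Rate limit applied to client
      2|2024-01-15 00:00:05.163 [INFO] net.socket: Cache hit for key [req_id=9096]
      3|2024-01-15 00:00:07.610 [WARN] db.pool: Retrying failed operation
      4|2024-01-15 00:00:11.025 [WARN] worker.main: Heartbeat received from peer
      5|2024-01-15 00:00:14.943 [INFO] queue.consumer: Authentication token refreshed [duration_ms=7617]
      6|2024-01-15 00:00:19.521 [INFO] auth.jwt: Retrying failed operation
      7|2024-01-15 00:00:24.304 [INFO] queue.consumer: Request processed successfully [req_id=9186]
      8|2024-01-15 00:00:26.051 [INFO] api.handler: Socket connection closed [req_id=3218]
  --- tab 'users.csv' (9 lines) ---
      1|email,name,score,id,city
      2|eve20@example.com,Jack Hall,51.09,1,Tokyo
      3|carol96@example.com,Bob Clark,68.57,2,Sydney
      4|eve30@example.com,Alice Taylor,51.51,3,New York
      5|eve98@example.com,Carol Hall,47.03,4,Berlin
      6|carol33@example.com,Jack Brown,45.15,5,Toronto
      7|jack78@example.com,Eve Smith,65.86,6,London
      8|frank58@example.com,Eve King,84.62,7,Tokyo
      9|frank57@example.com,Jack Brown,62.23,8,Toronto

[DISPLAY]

───┼────┼────┤          ┃                  
 4 │  3 │  7 │          ┃                  
━━━━━━━━┓────┤          ┃                  
        ┃ 12 │          ┃                  
────────┨────┤          ┃                  
        ┃    │          ┃                  
────────┃────┘          ┃                  
O] db.po┃━━━━━━━━━━━━━━━┛                  
O] net.s┃                                  
N] db.po┃                                  
N] worke┃                                  
O] queue┃                                  
O] auth.┃                                  
O] queue┃                                  
O] api.h┃                                  
        ┃                                  
━━━━━━━━┛                                  
                                           
                                           


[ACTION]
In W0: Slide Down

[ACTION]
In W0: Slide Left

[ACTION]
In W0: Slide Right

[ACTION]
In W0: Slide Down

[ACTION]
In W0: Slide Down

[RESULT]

───┼────┼────┤          ┃                  
 4 │  8 │  7 │          ┃                  
━━━━━━━━┓────┤          ┃                  
        ┃ 10 │          ┃                  
────────┨────┤          ┃                  
        ┃ 12 │          ┃                  
────────┃────┘          ┃                  
O] db.po┃━━━━━━━━━━━━━━━┛                  
O] net.s┃                                  
N] db.po┃                                  
N] worke┃                                  
O] queue┃                                  
O] auth.┃                                  
O] queue┃                                  
O] api.h┃                                  
        ┃                                  
━━━━━━━━┛                                  
                                           
                                           


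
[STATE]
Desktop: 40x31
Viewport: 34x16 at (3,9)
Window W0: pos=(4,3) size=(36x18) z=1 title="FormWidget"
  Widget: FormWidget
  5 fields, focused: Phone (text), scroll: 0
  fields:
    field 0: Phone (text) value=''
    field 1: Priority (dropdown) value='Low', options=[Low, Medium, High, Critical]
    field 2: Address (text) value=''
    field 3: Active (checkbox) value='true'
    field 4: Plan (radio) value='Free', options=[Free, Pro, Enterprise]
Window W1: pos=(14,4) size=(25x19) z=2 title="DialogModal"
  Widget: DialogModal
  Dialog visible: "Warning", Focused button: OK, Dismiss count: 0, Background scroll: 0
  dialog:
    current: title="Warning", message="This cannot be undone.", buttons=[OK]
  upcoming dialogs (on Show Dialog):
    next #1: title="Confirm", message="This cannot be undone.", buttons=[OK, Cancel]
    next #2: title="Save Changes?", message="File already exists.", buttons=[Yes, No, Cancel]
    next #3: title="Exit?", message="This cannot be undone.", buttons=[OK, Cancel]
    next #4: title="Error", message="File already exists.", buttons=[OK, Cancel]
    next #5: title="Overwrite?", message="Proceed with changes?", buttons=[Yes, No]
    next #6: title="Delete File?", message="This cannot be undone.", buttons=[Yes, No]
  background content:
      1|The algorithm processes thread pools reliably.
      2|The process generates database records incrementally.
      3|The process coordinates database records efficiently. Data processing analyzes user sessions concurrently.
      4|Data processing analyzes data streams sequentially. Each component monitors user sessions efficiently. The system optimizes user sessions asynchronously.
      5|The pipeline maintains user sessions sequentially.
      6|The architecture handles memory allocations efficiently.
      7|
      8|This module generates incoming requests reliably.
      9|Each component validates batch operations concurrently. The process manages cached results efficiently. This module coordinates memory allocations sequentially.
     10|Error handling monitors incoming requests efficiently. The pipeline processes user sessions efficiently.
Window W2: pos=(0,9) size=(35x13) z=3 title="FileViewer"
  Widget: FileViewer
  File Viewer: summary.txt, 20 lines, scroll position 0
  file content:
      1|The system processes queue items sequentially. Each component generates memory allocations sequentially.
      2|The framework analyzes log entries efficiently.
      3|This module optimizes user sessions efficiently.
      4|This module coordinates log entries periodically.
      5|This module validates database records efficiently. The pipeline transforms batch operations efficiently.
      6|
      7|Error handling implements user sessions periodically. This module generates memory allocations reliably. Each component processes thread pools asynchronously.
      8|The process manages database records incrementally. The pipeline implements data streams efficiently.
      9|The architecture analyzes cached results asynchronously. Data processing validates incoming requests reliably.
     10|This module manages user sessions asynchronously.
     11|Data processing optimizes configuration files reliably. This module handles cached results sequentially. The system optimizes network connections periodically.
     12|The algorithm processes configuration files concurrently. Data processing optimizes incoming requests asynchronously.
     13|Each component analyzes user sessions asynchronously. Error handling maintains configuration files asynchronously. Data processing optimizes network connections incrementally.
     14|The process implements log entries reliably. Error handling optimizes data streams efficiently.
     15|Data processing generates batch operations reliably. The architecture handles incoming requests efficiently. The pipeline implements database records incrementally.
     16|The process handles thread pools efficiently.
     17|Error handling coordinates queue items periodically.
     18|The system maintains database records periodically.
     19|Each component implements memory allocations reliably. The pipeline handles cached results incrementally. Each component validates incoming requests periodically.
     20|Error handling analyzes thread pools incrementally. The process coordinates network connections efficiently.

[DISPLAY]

━━━━━━━━━━━━━━━━━━━━━━━━━━━━━━━┓te
ileViewer                      ┃yz
───────────────────────────────┨ns
e system processes queue items▲┃┐l
e framework analyzes log entri█┃│ 
is module optimizes user sessi░┃│ 
is module coordinates log entr░┃│t
is module validates database r░┃┘r
                              ░┃  
ror handling implements user s░┃  
e process manages database rec░┃  
e architecture analyzes cached▼┃  
━━━━━━━━━━━━━━━━━━━━━━━━━━━━━━━┛  
           ┗━━━━━━━━━━━━━━━━━━━━━━
                                  
                                  


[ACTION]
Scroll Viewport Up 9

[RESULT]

                                  
                                  
                                  
 ┏━━━━━━━━━━━━━━━━━━━━━━━━━━━━━━━━
 ┃ FormWidg┏━━━━━━━━━━━━━━━━━━━━━━
 ┠─────────┃ DialogModal          
 ┃> Phone: ┠──────────────────────
 ┃  Priorit┃The algorithm processe
 ┃  Address┃The process generates 
━━━━━━━━━━━━━━━━━━━━━━━━━━━━━━━┓te
ileViewer                      ┃yz
───────────────────────────────┨ns
e system processes queue items▲┃┐l
e framework analyzes log entri█┃│ 
is module optimizes user sessi░┃│ 
is module coordinates log entr░┃│t


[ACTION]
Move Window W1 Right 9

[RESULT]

                                  
                                  
                                  
 ┏━━━━━━━━━━━━━━━━━━━━━━━━━━━━━━━━
 ┃ FormWidge┏━━━━━━━━━━━━━━━━━━━━━
 ┠──────────┃ DialogModal         
 ┃> Phone:  ┠─────────────────────
 ┃  Priority┃The algorithm process
 ┃  Address:┃The process generates
━━━━━━━━━━━━━━━━━━━━━━━━━━━━━━━┓at
ileViewer                      ┃ly
───────────────────────────────┨in
e system processes queue items▲┃─┐
e framework analyzes log entri█┃ │
is module optimizes user sessi░┃n│
is module coordinates log entr░┃ │


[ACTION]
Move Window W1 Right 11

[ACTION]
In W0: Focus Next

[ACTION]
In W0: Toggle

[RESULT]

                                  
                                  
                                  
 ┏━━━━━━━━━━━━━━━━━━━━━━━━━━━━━━━━
 ┃ FormWidge┏━━━━━━━━━━━━━━━━━━━━━
 ┠──────────┃ DialogModal         
 ┃  Phone:  ┠─────────────────────
 ┃> Priority┃The algorithm process
 ┃  Address:┃The process generates
━━━━━━━━━━━━━━━━━━━━━━━━━━━━━━━┓at
ileViewer                      ┃ly
───────────────────────────────┨in
e system processes queue items▲┃─┐
e framework analyzes log entri█┃ │
is module optimizes user sessi░┃n│
is module coordinates log entr░┃ │
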